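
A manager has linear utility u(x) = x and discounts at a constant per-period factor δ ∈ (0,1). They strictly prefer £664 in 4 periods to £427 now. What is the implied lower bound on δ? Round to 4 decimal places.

δ > 0.8955

The preference means 427 < δ^4·664.
So δ^4 > 427/664 = 0.64307; taking the 4th root of both positive sides preserves the inequality.
δ > (427/664)^(1/4) ≈ 0.8955.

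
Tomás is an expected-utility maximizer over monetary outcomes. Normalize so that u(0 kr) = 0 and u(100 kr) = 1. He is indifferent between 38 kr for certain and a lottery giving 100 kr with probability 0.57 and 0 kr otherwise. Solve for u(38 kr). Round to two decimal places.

0.57

The indifference gives u(38 kr) = 0.57·u(100 kr) + 0.43·u(0 kr) = 0.57·1 + 0.43·0 = 0.57.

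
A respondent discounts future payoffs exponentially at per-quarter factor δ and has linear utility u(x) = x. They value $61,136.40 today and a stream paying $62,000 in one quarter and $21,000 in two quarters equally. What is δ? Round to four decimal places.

The stream is worth 62000δ + 21000δ² today, so 62000δ + 21000δ² = 61136.40.
So 21000δ² + 62000δ − 61136.40 = 0.
By the quadratic formula (taking the positive root), δ = (−62000 + √8979457600.00) / 42000 ≈ 0.7800.

δ ≈ 0.7800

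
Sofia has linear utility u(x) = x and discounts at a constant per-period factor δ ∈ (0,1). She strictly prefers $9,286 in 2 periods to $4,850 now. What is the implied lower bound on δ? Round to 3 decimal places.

δ > 0.723

The preference means 4850 < δ^2·9286.
Dividing by 9286: δ^2 > 0.52229. Both sides are positive, so the square root keeps the direction.
δ > (4850/9286)^(1/2) ≈ 0.723.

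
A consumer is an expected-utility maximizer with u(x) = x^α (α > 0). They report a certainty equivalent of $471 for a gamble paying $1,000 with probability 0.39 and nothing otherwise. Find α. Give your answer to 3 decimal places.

α ≈ 1.251

The lottery's expected utility is 0.39·u(1000) + 0.61·u(0) = 0.39·1000^α (since u(0) = 0 for α > 0).
Equating: 471^α = 0.39·1000^α, i.e. 0.4710^α = 0.39.
Take logs: α = ln 0.39 / ln(471/1000) ≈ 1.25065.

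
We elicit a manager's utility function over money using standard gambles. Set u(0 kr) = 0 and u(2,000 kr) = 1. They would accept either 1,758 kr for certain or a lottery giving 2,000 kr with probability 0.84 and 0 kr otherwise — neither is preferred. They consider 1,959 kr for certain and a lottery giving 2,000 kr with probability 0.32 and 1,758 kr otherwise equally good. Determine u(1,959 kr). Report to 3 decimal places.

0.891

First, u(1,758 kr) = 0.84·u(2,000 kr) + 0.16·u(0 kr) = 0.84.
The second indifference gives u(1,959 kr) = 0.32·u(2,000 kr) + 0.68·u(1,758 kr) = 0.32·1.00 + 0.68·0.84 = 0.8912.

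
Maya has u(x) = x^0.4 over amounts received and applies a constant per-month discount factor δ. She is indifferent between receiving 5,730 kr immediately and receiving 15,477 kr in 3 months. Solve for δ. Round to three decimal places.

Equating discounted utilities: u(5730) = δ^3·u(15477) ⇒ δ^3 = u(5730)/u(15477).
With u(x) = x^0.4: δ^3 = 5730^0.4/15477^0.4 = (5730/15477)^0.4 = 0.67203.
So δ = 0.67203^(1/3) ≈ 0.876.

δ ≈ 0.876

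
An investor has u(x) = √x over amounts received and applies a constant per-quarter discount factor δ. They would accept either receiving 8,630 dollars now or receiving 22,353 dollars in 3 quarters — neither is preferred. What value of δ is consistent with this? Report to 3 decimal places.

Equating discounted utilities: u(8630) = δ^3·u(22353) ⇒ δ^3 = u(8630)/u(22353).
With u(x) = √x: δ^3 = √8630/√22353 = √(8630/22353) = 0.62135.
Taking the cube root: δ = 0.62135^(1/3) ≈ 0.853.

δ ≈ 0.853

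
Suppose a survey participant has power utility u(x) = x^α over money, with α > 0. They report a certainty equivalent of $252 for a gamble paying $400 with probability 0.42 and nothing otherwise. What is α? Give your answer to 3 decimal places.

α ≈ 1.878

Since u(0) = 0, the lottery's EU is 0.42·400^α.
Equating: 252^α = 0.42·400^α, i.e. 0.6300^α = 0.42.
Take logs: α = ln 0.42 / ln(252/400) ≈ 1.87756.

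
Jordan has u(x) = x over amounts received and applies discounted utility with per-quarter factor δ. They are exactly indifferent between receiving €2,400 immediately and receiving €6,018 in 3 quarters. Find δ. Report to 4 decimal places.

δ ≈ 0.7361

Indifference means u(2400) = δ^3 · u(6018), so δ^3 = u(2400)/u(6018).
With u(x) = x: δ^3 = 2400/6018 = 0.39880.
Taking the cube root: δ = 0.39880^(1/3) ≈ 0.7361.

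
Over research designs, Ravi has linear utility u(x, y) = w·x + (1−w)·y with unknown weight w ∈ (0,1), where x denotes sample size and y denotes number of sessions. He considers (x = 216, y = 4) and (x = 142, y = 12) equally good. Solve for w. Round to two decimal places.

Indifference: w·216 + (1−w)·4 = w·142 + (1−w)·12.
Rearranging, 74·w − 8·(1−w) = 0.
The marginal rate of substitution is 8/74, so w = 8/(74+8) = 0.10.

w = 0.10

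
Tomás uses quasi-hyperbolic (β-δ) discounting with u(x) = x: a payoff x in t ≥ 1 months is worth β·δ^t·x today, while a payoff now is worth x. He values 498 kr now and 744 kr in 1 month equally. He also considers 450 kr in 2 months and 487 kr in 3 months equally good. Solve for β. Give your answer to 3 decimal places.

β ≈ 0.724

From the later pair, β·δ^2·450 = β·δ^3·487; dividing through, δ = 450/487 = 0.92402.
Substituting δ into 498 = β·δ·744: β = 498/(687.474) ≈ 0.724.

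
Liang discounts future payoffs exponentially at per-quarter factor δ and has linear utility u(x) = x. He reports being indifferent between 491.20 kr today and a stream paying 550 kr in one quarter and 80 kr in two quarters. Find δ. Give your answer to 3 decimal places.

δ ≈ 0.800

Present value of the stream is 550·δ + 80·δ². Indifference gives 550δ + 80δ² = 491.20.
Rearranged: 80δ² + 550δ − 491.20 = 0.
δ = (−550 + √(550² + 4·80·491.20)) / (2·80) = (−550 + √459684.00) / 160 ≈ 0.800.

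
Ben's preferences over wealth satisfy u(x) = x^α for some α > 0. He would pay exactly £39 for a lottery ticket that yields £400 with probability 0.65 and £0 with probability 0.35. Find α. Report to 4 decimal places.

α ≈ 0.1851

Since u(0) = 0, the lottery's EU is 0.65·400^α.
Equating: 39^α = 0.65·400^α, i.e. 0.0975^α = 0.65.
α = ln(0.65) / ln(39/400) = -0.4307829/-2.3279029 ≈ 0.1851.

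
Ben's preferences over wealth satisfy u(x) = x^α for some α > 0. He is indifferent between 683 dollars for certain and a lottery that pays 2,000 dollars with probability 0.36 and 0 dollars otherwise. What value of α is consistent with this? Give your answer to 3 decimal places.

EU(lottery) = 0.36·2000^α + 0.64·0 = 0.36·2000^α.
Equating: 683^α = 0.36·2000^α, i.e. 0.3415^α = 0.36.
Taking logs: α·ln(683/2000) = ln(0.36), so α = -1.021651 / -1.074408 ≈ 0.951.

α ≈ 0.951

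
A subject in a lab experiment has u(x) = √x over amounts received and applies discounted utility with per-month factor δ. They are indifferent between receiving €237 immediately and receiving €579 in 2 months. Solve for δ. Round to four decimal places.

Indifference means u(237) = δ^2 · u(579), so δ^2 = u(237)/u(579).
Since u(x) = √x, δ^2 = √(237/579) = 0.63979.
Taking the square root: δ = 0.63979^(1/2) ≈ 0.7999.

δ ≈ 0.7999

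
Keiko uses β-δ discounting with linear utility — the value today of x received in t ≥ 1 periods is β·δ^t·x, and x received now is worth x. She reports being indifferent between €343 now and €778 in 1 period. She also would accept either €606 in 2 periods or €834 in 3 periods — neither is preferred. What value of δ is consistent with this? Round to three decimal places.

Both payoffs in the second observation are in the future, so β drops out: δ^2·606 = δ^3·834 ⇒ δ = 606/834 = 0.72662.

δ ≈ 0.727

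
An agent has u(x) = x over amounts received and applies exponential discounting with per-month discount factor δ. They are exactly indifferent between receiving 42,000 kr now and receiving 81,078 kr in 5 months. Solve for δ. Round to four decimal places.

δ ≈ 0.8767

Indifference means u(42000) = δ^5 · u(81078), so δ^5 = u(42000)/u(81078).
With u(x) = x: δ^5 = 42000/81078 = 0.51802.
So δ = 0.51802^(1/5) ≈ 0.8767.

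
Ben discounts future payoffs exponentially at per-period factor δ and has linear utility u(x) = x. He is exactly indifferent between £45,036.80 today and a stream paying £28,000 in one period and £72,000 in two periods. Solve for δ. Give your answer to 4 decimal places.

The stream is worth 28000δ + 72000δ² today, so 28000δ + 72000δ² = 45036.80.
That is, 72000δ² + 28000δ − 45036.80 = 0, a quadratic in δ.
The positive root is δ = [−28000 + √(28000² + 4·72000·45036.80)] / (2·72000) = (−28000 + 117280.000)/144000 ≈ 0.6200.

δ ≈ 0.6200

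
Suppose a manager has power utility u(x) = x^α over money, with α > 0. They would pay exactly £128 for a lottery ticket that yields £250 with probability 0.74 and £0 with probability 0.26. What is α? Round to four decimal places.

EU(lottery) = 0.74·250^α + 0.26·0 = 0.74·250^α.
Setting u(128) equal to that: 128^α = 0.74·250^α ⇒ (128/250)^α = 0.74.
α = ln(0.74) / ln(128/250) = -0.3011051/-0.6694307 ≈ 0.4498.

α ≈ 0.4498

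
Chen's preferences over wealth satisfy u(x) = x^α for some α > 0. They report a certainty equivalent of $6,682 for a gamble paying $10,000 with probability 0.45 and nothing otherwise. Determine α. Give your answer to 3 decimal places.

The lottery's expected utility is 0.45·u(10000) + 0.55·u(0) = 0.45·10000^α (since u(0) = 0 for α > 0).
Setting u(6682) equal to that: 6682^α = 0.45·10000^α ⇒ (6682/10000)^α = 0.45.
α = ln(0.45) / ln(6682/10000) = -0.798508/-0.403168 ≈ 1.981.

α ≈ 1.981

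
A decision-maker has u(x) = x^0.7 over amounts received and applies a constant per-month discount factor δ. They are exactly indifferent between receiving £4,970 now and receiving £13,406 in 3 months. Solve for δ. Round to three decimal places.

δ ≈ 0.793

Indifference means u(4970) = δ^3 · u(13406), so δ^3 = u(4970)/u(13406).
Since u(x) = x^0.7, δ^3 = (4970/13406)^0.7 = 0.37073^0.7 = 0.49928.
Hence δ = (0.49928)^(1/3) = 0.79332.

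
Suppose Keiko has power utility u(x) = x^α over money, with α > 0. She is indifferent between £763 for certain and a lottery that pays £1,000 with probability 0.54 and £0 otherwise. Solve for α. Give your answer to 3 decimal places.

α ≈ 2.278

The lottery's expected utility is 0.54·u(1000) + 0.46·u(0) = 0.54·1000^α (since u(0) = 0 for α > 0).
Equating: 763^α = 0.54·1000^α, i.e. 0.7630^α = 0.54.
Take logs: α = ln 0.54 / ln(763/1000) ≈ 2.27798.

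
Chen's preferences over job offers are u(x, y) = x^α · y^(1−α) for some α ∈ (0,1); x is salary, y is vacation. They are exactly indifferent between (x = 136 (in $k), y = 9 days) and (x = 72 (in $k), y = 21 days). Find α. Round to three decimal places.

Set the two utilities equal: 136^α·9^(1−α) = 72^α·21^(1−α).
Taking logs: α·ln 136 + (1−α)·ln 9 = α·ln 72 + (1−α)·ln 21, i.e. α·0.635989 = (1−α)·0.847298.
Thus α·(1.483287) = 0.847298, so α = 0.847298/1.483287 ≈ 0.571.

α ≈ 0.571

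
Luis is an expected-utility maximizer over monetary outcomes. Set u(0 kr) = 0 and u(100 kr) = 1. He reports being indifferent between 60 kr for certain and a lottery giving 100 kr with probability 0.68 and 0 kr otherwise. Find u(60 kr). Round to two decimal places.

0.68

u(60 kr) equals the lottery's expected utility: 0.68·1 + 0.32·0 = 0.68.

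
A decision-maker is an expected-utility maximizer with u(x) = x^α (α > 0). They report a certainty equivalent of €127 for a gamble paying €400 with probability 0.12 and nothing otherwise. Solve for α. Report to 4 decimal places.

α ≈ 1.8481

EU(lottery) = 0.12·400^α + 0.88·0 = 0.12·400^α.
Equating: 127^α = 0.12·400^α, i.e. 0.3175^α = 0.12.
α = ln(0.12) / ln(127/400) = -2.1202635/-1.1472775 ≈ 1.8481.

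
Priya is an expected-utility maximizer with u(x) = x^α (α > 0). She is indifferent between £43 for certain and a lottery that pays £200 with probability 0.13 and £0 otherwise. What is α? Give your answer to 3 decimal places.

The lottery's expected utility is 0.13·u(200) + 0.87·u(0) = 0.13·200^α (since u(0) = 0 for α > 0).
Equating: 43^α = 0.13·200^α, i.e. 0.2150^α = 0.13.
Taking logs: α·ln(43/200) = ln(0.13), so α = -2.040221 / -1.537117 ≈ 1.327.

α ≈ 1.327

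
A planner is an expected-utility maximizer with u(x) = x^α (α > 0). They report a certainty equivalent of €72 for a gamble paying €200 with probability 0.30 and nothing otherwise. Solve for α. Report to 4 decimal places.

The lottery's expected utility is 0.30·u(200) + 0.70·u(0) = 0.30·200^α (since u(0) = 0 for α > 0).
Indifference: 72^α = 0.30·200^α, so (72/200)^α = 0.30.
Take logs: α = ln 0.30 / ln(72/200) ≈ 1.178458.

α ≈ 1.1785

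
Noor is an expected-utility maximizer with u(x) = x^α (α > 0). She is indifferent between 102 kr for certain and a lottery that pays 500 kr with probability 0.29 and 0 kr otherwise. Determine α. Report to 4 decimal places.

α ≈ 0.7787

EU(lottery) = 0.29·500^α + 0.71·0 = 0.29·500^α.
Setting u(102) equal to that: 102^α = 0.29·500^α ⇒ (102/500)^α = 0.29.
Take logs: α = ln 0.29 / ln(102/500) ≈ 0.778716.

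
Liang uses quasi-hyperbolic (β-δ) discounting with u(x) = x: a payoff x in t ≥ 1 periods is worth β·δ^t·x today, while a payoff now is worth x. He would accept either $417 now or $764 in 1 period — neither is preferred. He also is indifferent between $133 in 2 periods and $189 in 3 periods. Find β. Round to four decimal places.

β ≈ 0.7756

The second indifference involves only future payoffs, so β cancels: β·δ^2·133 = β·δ^3·189, giving δ = 133/189 = 0.70370.
Now use the now-vs-future pair: 417 = β·δ·764 gives β = 417/(0.70370·764) ≈ 0.7756.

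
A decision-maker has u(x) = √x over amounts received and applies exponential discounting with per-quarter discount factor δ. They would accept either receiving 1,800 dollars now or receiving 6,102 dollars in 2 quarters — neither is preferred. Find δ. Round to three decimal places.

The payoff in 2 quarters is discounted by δ^2, so u(1800) = δ^2·u(6102) and δ^2 = u(1800)/u(6102).
With u(x) = √x: δ^2 = √1800/√6102 = √(1800/6102) = 0.54313.
So δ = 0.54313^(1/2) ≈ 0.737.

δ ≈ 0.737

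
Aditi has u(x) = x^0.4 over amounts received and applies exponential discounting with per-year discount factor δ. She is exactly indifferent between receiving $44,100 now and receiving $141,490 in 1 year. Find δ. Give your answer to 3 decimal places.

Indifference means u(44100) = δ · u(141490), so δ = u(44100)/u(141490).
Since u(x) = x^0.4, δ = (44100/141490)^0.4 = 0.31168^0.4 = 0.62731.

δ ≈ 0.627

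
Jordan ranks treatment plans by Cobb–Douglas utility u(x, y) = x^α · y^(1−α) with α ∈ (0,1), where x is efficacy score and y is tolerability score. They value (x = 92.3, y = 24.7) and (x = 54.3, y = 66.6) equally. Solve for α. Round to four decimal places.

Set the two utilities equal: 92.3^α·24.7^(1−α) = 54.3^α·66.6^(1−α).
Rearrange to (92.3/54.3)^α = (66.6/24.7)^(1−α) and take logs: α·0.5305199 = (1−α)·0.9919013.
Thus α·(1.5224212) = 0.9919013, so α = 0.9919013/1.5224212 ≈ 0.6515.

α ≈ 0.6515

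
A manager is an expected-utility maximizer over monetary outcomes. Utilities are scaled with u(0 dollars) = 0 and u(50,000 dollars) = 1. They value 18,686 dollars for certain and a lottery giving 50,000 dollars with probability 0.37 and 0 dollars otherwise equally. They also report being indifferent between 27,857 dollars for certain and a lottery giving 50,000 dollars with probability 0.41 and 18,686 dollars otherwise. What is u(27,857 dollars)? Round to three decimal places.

The first gamble pins u(18,686 dollars): it must equal 0.37·1 + 0.63·0 = 0.37.
Chaining: u(27,857 dollars) = 0.41·1.00 + 0.59·0.37 = 0.6283.

0.628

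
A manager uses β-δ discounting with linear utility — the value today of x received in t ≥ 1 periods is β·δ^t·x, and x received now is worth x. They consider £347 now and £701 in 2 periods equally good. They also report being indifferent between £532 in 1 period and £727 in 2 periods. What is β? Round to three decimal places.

The second indifference involves only future payoffs, so β cancels: β·δ^1·532 = β·δ^2·727, giving δ = 532/727 = 0.73177.
Substituting δ into 347 = β·δ^2·701: β = 347/(375.381) ≈ 0.924.

β ≈ 0.924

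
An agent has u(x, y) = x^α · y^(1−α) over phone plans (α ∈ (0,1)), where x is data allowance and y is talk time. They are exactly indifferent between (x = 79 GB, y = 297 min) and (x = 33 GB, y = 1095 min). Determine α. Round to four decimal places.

Set the two utilities equal: 79^α·297^(1−α) = 33^α·1095^(1−α).
(79/33)^α = (1095/297)^(1−α); take logs: α·ln(79/33) = (1−α)·ln(1095/297), i.e. α·0.8729403 = (1−α)·1.3047775.
Thus α·(2.1777178) = 1.3047775, so α = 1.3047775/2.1777178 ≈ 0.5991.

α ≈ 0.5991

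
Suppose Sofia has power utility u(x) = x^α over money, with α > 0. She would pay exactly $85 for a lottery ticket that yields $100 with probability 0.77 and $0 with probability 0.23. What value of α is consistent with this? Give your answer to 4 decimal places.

α ≈ 1.6082

The lottery's expected utility is 0.77·u(100) + 0.23·u(0) = 0.77·100^α (since u(0) = 0 for α > 0).
Setting u(85) equal to that: 85^α = 0.77·100^α ⇒ (85/100)^α = 0.77.
Take logs: α = ln 0.77 / ln(85/100) ≈ 1.608211.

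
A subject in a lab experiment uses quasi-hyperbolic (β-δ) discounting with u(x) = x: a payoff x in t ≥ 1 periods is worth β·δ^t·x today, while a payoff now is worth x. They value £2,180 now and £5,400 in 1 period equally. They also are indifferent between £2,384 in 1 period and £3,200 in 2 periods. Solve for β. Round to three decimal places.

From the later pair, β·δ^1·2384 = β·δ^2·3200; dividing through, δ = 2384/3200 = 0.74500.
The first indifference: 2180 = β·δ·5400, so β = 2180/(δ·5400) = 2180/(0.74500·5400) ≈ 0.542.

β ≈ 0.542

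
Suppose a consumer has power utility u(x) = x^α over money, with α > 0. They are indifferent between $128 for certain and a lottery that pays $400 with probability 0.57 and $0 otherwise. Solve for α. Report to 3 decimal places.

EU(lottery) = 0.57·400^α + 0.43·0 = 0.57·400^α.
Equating: 128^α = 0.57·400^α, i.e. 0.3200^α = 0.57.
Taking logs: α·ln(128/400) = ln(0.57), so α = -0.562119 / -1.139434 ≈ 0.493.

α ≈ 0.493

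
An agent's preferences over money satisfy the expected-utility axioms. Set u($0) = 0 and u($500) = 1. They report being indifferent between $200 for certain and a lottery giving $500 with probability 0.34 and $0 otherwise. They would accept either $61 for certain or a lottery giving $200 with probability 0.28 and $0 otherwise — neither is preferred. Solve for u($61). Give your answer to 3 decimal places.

First, u($200) = 0.34·u($500) + 0.66·u($0) = 0.34.
Chaining: u($61) = 0.28·0.34 + 0.72·0.00 = 0.0952.

0.095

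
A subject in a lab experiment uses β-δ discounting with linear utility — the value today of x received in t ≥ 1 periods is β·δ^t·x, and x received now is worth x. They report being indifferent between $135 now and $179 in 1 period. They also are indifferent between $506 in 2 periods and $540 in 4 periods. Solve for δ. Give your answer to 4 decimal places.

The second indifference involves only future payoffs, so β cancels: β·δ^2·506 = β·δ^4·540, giving δ^2 = 506/540 = 0.93704, so δ = 0.96801.

δ ≈ 0.9680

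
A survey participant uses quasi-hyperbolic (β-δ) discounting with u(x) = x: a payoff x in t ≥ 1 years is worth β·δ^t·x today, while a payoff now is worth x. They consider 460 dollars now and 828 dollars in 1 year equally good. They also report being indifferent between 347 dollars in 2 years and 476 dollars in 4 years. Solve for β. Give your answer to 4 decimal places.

β ≈ 0.6507

From the later pair, β·δ^2·347 = β·δ^4·476; dividing through, δ^2 = 347/476 = 0.72899, so δ = 0.85381.
Substituting δ into 460 = β·δ·828: β = 460/(706.955) ≈ 0.6507.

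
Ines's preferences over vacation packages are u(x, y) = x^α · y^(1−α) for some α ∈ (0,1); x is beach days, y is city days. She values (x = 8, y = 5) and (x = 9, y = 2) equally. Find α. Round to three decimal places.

The Cobb–Douglas utilities coincide, so 8^α·5^(1−α) = 9^α·2^(1−α).
(8/9)^α = (2/5)^(1−α); take logs: α·ln(8/9) = (1−α)·ln(2/5), i.e. α·-0.117783 = (1−α)·-0.916291.
So α/(1−α) = (-0.916291)/(-0.117783) = 7.779484, and α = 7.779484/8.779484 ≈ 0.886.

α ≈ 0.886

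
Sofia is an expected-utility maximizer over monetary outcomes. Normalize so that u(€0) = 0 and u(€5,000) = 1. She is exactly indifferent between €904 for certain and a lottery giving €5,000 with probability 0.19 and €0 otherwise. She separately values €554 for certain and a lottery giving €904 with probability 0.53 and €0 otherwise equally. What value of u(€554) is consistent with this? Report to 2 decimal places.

First, u(€904) = 0.19·u(€5,000) + 0.81·u(€0) = 0.19.
The second indifference gives u(€554) = 0.53·u(€904) + 0.47·u(€0) = 0.53·0.19 + 0.47·0.00 = 0.1007.

0.10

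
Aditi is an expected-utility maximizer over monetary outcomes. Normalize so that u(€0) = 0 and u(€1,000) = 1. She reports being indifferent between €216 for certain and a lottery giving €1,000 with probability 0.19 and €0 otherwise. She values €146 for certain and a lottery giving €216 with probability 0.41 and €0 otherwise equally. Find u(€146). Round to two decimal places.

0.08

The first gamble pins u(€216): it must equal 0.19·1 + 0.81·0 = 0.19.
Then u(€146) = 0.41·u(€216) + 0.59·u(€0) = 0.41·0.19 + 0.59·0.00 = 0.0779.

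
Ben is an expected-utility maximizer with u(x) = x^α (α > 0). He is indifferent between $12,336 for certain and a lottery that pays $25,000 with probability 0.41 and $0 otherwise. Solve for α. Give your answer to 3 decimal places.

α ≈ 1.262

The lottery's expected utility is 0.41·u(25000) + 0.59·u(0) = 0.41·25000^α (since u(0) = 0 for α > 0).
Setting u(12336) equal to that: 12336^α = 0.41·25000^α ⇒ (12336/25000)^α = 0.41.
α = ln(0.41) / ln(12336/25000) = -0.891598/-0.706354 ≈ 1.262.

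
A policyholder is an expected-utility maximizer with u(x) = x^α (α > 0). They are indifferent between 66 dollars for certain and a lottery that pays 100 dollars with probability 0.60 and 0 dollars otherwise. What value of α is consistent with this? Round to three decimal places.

EU(lottery) = 0.60·100^α + 0.40·0 = 0.60·100^α.
Setting u(66) equal to that: 66^α = 0.60·100^α ⇒ (66/100)^α = 0.60.
Taking logs: α·ln(66/100) = ln(0.60), so α = -0.510826 / -0.415515 ≈ 1.229.

α ≈ 1.229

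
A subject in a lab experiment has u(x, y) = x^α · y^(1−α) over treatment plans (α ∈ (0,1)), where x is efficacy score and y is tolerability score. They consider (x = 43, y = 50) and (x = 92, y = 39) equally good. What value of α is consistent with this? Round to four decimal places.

The Cobb–Douglas utilities coincide, so 43^α·50^(1−α) = 92^α·39^(1−α).
Rearrange to (43/92)^α = (39/50)^(1−α) and take logs: α·-0.7605885 = (1−α)·-0.2484614.
Thus α·(-1.0090499) = -0.2484614, so α = -0.2484614/-1.0090499 ≈ 0.2462.

α ≈ 0.2462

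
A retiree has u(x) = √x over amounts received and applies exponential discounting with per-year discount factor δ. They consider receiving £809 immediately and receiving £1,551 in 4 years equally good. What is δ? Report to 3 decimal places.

Equating discounted utilities: u(809) = δ^4·u(1551) ⇒ δ^4 = u(809)/u(1551).
With u(x) = √x: δ^4 = √809/√1551 = √(809/1551) = 0.72222.
Taking the 4th root: δ = 0.72222^(1/4) ≈ 0.922.

δ ≈ 0.922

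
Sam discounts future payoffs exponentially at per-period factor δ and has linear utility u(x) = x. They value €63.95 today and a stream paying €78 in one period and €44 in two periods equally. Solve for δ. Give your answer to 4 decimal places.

δ ≈ 0.6100

The stream is worth 78δ + 44δ² today, so 78δ + 44δ² = 63.95.
Rearranged: 44δ² + 78δ − 63.95 = 0.
δ = (−78 + √(78² + 4·44·63.95)) / (2·44) = (−78 + √17339.20) / 88 ≈ 0.6100.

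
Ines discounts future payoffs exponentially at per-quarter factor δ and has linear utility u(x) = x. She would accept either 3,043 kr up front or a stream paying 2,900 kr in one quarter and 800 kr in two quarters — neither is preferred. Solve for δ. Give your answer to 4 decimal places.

Equating present values: 3043 = 2900δ + 800δ².
That is, 800δ² + 2900δ − 3043 = 0, a quadratic in δ.
The positive root is δ = [−2900 + √(2900² + 4·800·3043)] / (2·800) = (−2900 + 4260.000)/1600 ≈ 0.8500.

δ ≈ 0.8500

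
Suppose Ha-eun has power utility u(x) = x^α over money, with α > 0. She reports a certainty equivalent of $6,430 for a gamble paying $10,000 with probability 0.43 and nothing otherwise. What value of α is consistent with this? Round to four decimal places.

α ≈ 1.9111

Since u(0) = 0, the lottery's EU is 0.43·10000^α.
Setting u(6430) equal to that: 6430^α = 0.43·10000^α ⇒ (6430/10000)^α = 0.43.
α = ln(0.43) / ln(6430/10000) = -0.8439701/-0.4416106 ≈ 1.9111.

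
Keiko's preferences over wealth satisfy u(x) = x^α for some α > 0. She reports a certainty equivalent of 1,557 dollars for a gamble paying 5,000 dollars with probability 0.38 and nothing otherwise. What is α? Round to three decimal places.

Since u(0) = 0, the lottery's EU is 0.38·5000^α.
Equating: 1557^α = 0.38·5000^α, i.e. 0.3114^α = 0.38.
Take logs: α = ln 0.38 / ln(1557/5000) ≈ 0.82935.

α ≈ 0.829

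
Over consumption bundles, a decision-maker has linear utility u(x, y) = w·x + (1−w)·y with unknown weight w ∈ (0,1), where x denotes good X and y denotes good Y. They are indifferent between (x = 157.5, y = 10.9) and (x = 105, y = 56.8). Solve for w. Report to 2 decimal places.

Indifference: w·157.5 + (1−w)·10.9 = w·105 + (1−w)·56.8.
Rearranging, 52.5·w − 45.9·(1−w) = 0.
The marginal rate of substitution is 45.9/52.5, so w = 45.9/(52.5+45.9) = 0.47.

w = 0.47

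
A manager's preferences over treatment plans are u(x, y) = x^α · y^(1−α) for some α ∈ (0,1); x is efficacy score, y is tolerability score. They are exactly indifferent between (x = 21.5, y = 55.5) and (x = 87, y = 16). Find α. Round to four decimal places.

α ≈ 0.4708

The Cobb–Douglas utilities coincide, so 21.5^α·55.5^(1−α) = 87^α·16^(1−α).
(21.5/87)^α = (16/55.5)^(1−α); take logs: α·ln(21.5/87) = (1−α)·ln(16/55.5), i.e. α·-1.3978552 = (1−α)·-1.2437943.
Thus α·(-2.6416495) = -1.2437943, so α = -1.2437943/-2.6416495 ≈ 0.4708.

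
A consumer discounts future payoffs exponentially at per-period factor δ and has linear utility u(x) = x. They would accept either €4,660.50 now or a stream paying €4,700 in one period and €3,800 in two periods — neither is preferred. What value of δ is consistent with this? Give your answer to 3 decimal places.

Present value of the stream is 4700·δ + 3800·δ². Indifference gives 4700δ + 3800δ² = 4660.50.
Rearranged: 3800δ² + 4700δ − 4660.50 = 0.
The positive root is δ = [−4700 + √(4700² + 4·3800·4660.50)] / (2·3800) = (−4700 + 9640.000)/7600 ≈ 0.650.

δ ≈ 0.650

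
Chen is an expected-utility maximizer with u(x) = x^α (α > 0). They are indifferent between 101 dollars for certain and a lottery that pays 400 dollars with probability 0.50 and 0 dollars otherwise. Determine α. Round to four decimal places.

α ≈ 0.5036

EU(lottery) = 0.50·400^α + 0.50·0 = 0.50·400^α.
Setting u(101) equal to that: 101^α = 0.50·400^α ⇒ (101/400)^α = 0.50.
Take logs: α = ln 0.50 / ln(101/400) ≈ 0.503615.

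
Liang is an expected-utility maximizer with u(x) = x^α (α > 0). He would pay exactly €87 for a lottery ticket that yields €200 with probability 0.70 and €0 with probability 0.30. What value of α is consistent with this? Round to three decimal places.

Since u(0) = 0, the lottery's EU is 0.70·200^α.
Equating: 87^α = 0.70·200^α, i.e. 0.4350^α = 0.70.
Take logs: α = ln 0.70 / ln(87/200) ≈ 0.42849.

α ≈ 0.428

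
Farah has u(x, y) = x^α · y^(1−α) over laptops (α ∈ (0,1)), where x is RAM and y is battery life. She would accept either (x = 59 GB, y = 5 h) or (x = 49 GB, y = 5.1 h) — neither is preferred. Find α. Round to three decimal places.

Set the two utilities equal: 59^α·5^(1−α) = 49^α·5.1^(1−α).
(59/49)^α = (5.1/5)^(1−α); take logs: α·ln(59/49) = (1−α)·ln(5.1/5), i.e. α·0.185717 = (1−α)·0.019803.
Thus α·(0.205520) = 0.019803, so α = 0.019803/0.205520 ≈ 0.096.

α ≈ 0.096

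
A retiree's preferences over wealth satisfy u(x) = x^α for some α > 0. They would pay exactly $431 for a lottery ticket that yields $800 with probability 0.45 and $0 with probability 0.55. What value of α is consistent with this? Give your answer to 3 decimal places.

EU(lottery) = 0.45·800^α + 0.55·0 = 0.45·800^α.
Indifference: 431^α = 0.45·800^α, so (431/800)^α = 0.45.
Taking logs: α·ln(431/800) = ln(0.45), so α = -0.798508 / -0.618504 ≈ 1.291.

α ≈ 1.291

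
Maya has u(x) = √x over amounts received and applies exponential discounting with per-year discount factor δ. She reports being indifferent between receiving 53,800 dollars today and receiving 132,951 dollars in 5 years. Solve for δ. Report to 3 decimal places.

Equating discounted utilities: u(53800) = δ^5·u(132951) ⇒ δ^5 = u(53800)/u(132951).
Since u(x) = √x, δ^5 = √(53800/132951) = 0.63613.
Taking the 5th root: δ = 0.63613^(1/5) ≈ 0.914.

δ ≈ 0.914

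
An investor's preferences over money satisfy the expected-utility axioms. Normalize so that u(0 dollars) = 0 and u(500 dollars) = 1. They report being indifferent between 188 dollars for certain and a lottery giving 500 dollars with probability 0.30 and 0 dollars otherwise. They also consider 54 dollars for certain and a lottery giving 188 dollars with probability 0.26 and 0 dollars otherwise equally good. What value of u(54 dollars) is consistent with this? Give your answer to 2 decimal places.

First, u(188 dollars) = 0.30·u(500 dollars) + 0.70·u(0 dollars) = 0.30.
Then u(54 dollars) = 0.26·u(188 dollars) + 0.74·u(0 dollars) = 0.26·0.30 + 0.74·0.00 = 0.0780.

0.08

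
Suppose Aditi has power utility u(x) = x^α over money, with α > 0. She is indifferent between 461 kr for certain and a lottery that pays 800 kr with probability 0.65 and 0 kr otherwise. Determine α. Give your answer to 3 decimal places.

α ≈ 0.782

Since u(0) = 0, the lottery's EU is 0.65·800^α.
Setting u(461) equal to that: 461^α = 0.65·800^α ⇒ (461/800)^α = 0.65.
Taking logs: α·ln(461/800) = ln(0.65), so α = -0.430783 / -0.551214 ≈ 0.782.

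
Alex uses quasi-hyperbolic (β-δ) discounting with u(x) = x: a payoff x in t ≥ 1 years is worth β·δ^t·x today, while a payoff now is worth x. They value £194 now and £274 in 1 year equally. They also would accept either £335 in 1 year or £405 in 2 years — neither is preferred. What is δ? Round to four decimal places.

Both payoffs in the second observation are in the future, so β drops out: δ^1·335 = δ^2·405 ⇒ δ = 335/405 = 0.82716.

δ ≈ 0.8272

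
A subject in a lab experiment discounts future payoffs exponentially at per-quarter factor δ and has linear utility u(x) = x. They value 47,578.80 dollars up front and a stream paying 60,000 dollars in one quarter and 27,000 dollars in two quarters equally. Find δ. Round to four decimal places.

The stream is worth 60000δ + 27000δ² today, so 60000δ + 27000δ² = 47578.80.
Rearranged: 27000δ² + 60000δ − 47578.80 = 0.
δ = (−60000 + √(60000² + 4·27000·47578.80)) / (2·27000) = (−60000 + √8738510400.00) / 54000 ≈ 0.6200.

δ ≈ 0.6200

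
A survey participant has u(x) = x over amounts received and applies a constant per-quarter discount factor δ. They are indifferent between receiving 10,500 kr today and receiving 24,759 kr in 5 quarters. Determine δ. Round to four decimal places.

δ ≈ 0.8423

Equating discounted utilities: u(10500) = δ^5·u(24759) ⇒ δ^5 = u(10500)/u(24759).
With u(x) = x: δ^5 = 10500/24759 = 0.42409.
So δ = 0.42409^(1/5) ≈ 0.8423.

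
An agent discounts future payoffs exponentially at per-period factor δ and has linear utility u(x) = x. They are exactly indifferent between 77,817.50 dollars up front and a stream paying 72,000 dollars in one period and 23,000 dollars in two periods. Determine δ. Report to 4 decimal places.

δ ≈ 0.8500

Present value of the stream is 72000·δ + 23000·δ². Indifference gives 72000δ + 23000δ² = 77817.50.
That is, 23000δ² + 72000δ − 77817.50 = 0, a quadratic in δ.
The positive root is δ = [−72000 + √(72000² + 4·23000·77817.50)] / (2·23000) = (−72000 + 111100.000)/46000 ≈ 0.8500.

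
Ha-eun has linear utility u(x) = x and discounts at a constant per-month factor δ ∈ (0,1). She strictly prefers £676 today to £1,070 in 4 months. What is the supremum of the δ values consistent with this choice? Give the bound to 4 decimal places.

Under u(x) = x this choice says 676 > δ^4·1070.
Dividing by 1070: δ^4 < 0.63178. Both sides are positive, so the 4th root keeps the direction.
δ < (676/1070)^(1/4) ≈ 0.8915.

δ < 0.8915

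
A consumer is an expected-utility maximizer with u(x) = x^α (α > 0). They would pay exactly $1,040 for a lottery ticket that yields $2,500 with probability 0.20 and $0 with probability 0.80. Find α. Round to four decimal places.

α ≈ 1.8350

Since u(0) = 0, the lottery's EU is 0.20·2500^α.
Setting u(1040) equal to that: 1040^α = 0.20·2500^α ⇒ (1040/2500)^α = 0.20.
α = ln(0.20) / ln(1040/2500) = -1.6094379/-0.8770700 ≈ 1.8350.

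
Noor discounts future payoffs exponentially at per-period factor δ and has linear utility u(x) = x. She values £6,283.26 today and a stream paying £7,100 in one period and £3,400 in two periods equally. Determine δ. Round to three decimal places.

δ ≈ 0.670

Equating present values: 6283.26 = 7100δ + 3400δ².
That is, 3400δ² + 7100δ − 6283.26 = 0, a quadratic in δ.
δ = (−7100 + √(7100² + 4·3400·6283.26)) / (2·3400) = (−7100 + √135862336.00) / 6800 ≈ 0.670.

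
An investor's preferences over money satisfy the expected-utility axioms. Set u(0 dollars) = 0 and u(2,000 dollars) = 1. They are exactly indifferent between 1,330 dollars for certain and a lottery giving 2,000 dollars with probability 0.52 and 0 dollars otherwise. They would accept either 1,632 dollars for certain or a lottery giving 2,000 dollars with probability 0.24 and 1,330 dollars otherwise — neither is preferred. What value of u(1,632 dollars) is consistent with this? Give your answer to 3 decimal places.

First, u(1,330 dollars) = 0.52·u(2,000 dollars) + 0.48·u(0 dollars) = 0.52.
The second indifference gives u(1,632 dollars) = 0.24·u(2,000 dollars) + 0.76·u(1,330 dollars) = 0.24·1.00 + 0.76·0.52 = 0.6352.

0.635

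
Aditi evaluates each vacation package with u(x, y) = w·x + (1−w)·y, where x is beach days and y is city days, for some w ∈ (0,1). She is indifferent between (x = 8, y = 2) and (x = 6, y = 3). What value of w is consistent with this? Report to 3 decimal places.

u(8,2) = u(6,3) means w·8 + (1−w)·2 = w·6 + (1−w)·3.
Rearranging, 2·w − 1·(1−w) = 0.
Hence w = 1/(2+1) = 1/3 = 0.333.

w = 0.333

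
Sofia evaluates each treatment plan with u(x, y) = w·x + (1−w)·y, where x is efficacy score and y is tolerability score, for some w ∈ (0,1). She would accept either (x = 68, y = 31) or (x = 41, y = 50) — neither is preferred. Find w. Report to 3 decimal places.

Equating utilities: w·68 + (1−w)·31 = w·41 + (1−w)·50.
w·(68−41) = (1−w)·(50−31), i.e. w·27 = (1−w)·19.
Hence w = 19/(27+19) = 19/46 = 0.413.

w = 0.413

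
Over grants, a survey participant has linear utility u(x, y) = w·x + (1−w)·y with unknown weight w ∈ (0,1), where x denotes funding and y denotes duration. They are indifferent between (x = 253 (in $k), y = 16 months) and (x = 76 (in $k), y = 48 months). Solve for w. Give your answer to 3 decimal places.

u(253,16) = u(76,48) means w·253 + (1−w)·16 = w·76 + (1−w)·48.
Rearranging, 177·w − 32·(1−w) = 0.
The marginal rate of substitution is 32/177, so w = 32/(177+32) = 0.153.

w = 0.153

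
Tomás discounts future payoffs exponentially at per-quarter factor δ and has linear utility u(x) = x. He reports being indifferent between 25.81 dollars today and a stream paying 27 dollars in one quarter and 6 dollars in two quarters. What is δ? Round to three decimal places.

δ ≈ 0.810

Equating present values: 25.81 = 27δ + 6δ².
So 6δ² + 27δ − 25.81 = 0.
By the quadratic formula (taking the positive root), δ = (−27 + √1348.44) / 12 ≈ 0.810.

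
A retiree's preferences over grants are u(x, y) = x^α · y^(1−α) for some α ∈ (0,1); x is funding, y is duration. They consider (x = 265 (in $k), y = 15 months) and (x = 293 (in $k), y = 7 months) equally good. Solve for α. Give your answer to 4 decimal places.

α ≈ 0.8836

The Cobb–Douglas utilities coincide, so 265^α·15^(1−α) = 293^α·7^(1−α).
(265/293)^α = (7/15)^(1−α); take logs: α·ln(265/293) = (1−α)·ln(7/15), i.e. α·-0.1004428 = (1−α)·-0.7621401.
So α/(1−α) = (-0.7621401)/(-0.1004428) = 7.5878022, and α = 7.5878022/8.5878022 ≈ 0.8836.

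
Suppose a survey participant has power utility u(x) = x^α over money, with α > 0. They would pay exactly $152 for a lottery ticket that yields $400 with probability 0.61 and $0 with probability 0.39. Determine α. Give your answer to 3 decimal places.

The lottery's expected utility is 0.61·u(400) + 0.39·u(0) = 0.61·400^α (since u(0) = 0 for α > 0).
Indifference: 152^α = 0.61·400^α, so (152/400)^α = 0.61.
α = ln(0.61) / ln(152/400) = -0.494296/-0.967584 ≈ 0.511.

α ≈ 0.511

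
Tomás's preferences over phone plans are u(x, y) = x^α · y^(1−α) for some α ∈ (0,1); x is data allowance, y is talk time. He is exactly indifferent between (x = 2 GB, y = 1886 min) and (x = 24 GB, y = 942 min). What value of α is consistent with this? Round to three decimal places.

α ≈ 0.218

Set the two utilities equal: 2^α·1886^(1−α) = 24^α·942^(1−α).
(2/24)^α = (942/1886)^(1−α); take logs: α·ln(2/24) = (1−α)·ln(942/1886), i.e. α·-2.484907 = (1−α)·-0.694208.
So α/(1−α) = (-0.694208)/(-2.484907) = 0.279370, and α = 0.279370/1.279370 ≈ 0.218.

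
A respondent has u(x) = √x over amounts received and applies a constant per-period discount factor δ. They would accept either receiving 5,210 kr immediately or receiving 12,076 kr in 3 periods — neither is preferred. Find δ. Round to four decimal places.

δ ≈ 0.8693

Equating discounted utilities: u(5210) = δ^3·u(12076) ⇒ δ^3 = u(5210)/u(12076).
With u(x) = √x: δ^3 = √5210/√12076 = √(5210/12076) = 0.65684.
Taking the cube root: δ = 0.65684^(1/3) ≈ 0.8693.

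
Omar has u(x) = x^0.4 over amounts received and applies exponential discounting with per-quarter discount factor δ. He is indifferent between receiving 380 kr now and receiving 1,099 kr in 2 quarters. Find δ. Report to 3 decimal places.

The payoff in 2 quarters is discounted by δ^2, so u(380) = δ^2·u(1099) and δ^2 = u(380)/u(1099).
Since u(x) = x^0.4, δ^2 = (380/1099)^0.4 = 0.34577^0.4 = 0.65390.
Taking the square root: δ = 0.65390^(1/2) ≈ 0.809.

δ ≈ 0.809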